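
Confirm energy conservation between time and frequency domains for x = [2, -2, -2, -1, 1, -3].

Time domain:
Σ|x[n]|² = |2|² + |-2|² + |-2|² + |-1|² + |1|² + |-3|² = 23.0000

Frequency domain:
(1/6)Σ|X[k]|² = (1/6)(|-5|² + |1.0000+1.7321i|² + |4.0000-3.4641i|² + |7|² + |4.0000+3.4641i|² + |1.0000-1.7321i|²) = (1/6)·138.0000 = 23.0000

Both sides agree, confirming Parseval's theorem.

Σ|x[n]|² = (1/N)Σ|X[k]|² = 23.0000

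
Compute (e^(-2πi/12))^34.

Since ω_12^12 = 1, powers reduce modulo 12.
34 mod 12 = 10
So ω_12^34 = ω_12^10 = e^(-2πi·10/12)

ω_12^34 = ω_12^10 = 0.5000+0.8660i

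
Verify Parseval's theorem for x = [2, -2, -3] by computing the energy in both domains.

Time domain:
Σ|x[n]|² = |2|² + |-2|² + |-3|² = 17.0000

Frequency domain:
(1/3)Σ|X[k]|² = (1/3)(|-3|² + |4.5000-0.8660i|² + |4.5000+0.8660i|²) = (1/3)·51.0000 = 17.0000

Both sides agree, confirming Parseval's theorem.

Σ|x[n]|² = (1/N)Σ|X[k]|² = 17.0000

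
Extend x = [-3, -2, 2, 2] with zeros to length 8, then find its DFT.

Original 4-point DFT: [-1, -5+4i, -1, -5-4i]
Zero-padded 8-point DFT provides frequency interpolation.

DFT_8([x, 0, ...]) = [-1, -5.8284-2.0000i, -5+4i, -0.1716+2.0000i, -1, -0.1716-2.0000i, -5-4i, -5.8284+2.0000i]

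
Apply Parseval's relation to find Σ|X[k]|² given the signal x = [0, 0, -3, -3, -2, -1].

Parseval: Σ|x[n]|² = (1/N)Σ|X[k]|², so Σ|X[k]|² = N·Σ|x[n]|² = 6·23.0000

Σ|X[k]|² = N·Σ|x[n]|² = 6·23.0000 = 138.0000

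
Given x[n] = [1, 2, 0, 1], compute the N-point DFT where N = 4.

X[k] = Σ(n=0 to 3) x[n] · ω_4^(nk)
where ω_4 = e^(-2πi/4)

Computing each X[k]:
X[0] = 4
X[1] = 1-1i
X[2] = -2
X[3] = 1+1i

X = [4, 1-1i, -2, 1+1i]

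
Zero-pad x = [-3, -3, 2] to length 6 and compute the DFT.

Original 3-point DFT: [-4, -2.5000+4.3301i, -2.5000-4.3301i]
Zero-padded 6-point DFT provides frequency interpolation.

DFT_6([x, 0, ...]) = [-4, -5.5000+0.8660i, -2.5000+4.3301i, 2, -2.5000-4.3301i, -5.5000-0.8660i]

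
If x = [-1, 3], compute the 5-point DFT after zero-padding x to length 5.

Original 2-point DFT: [2, -4]
Zero-padded 5-point DFT provides frequency interpolation.

DFT_5([x, 0, ...]) = [2, -0.0729-2.8532i, -3.4271-1.7634i, -3.4271+1.7634i, -0.0729+2.8532i]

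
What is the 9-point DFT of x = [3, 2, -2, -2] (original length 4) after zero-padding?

Original 4-point DFT: [1, 5-4i, 1, 5+4i]
Zero-padded 9-point DFT provides frequency interpolation.

DFT_9([x, 0, ...]) = [1, 5.1848+2.4161i, 6.2267-3.0176i, 1.0000-3.4641i, 0.5885-0.2376i, 0.5885+0.2376i, 1.0000+3.4641i, 6.2267+3.0176i, 5.1848-2.4161i]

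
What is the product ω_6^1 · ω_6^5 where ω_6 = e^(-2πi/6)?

The primitive 6th roots of unity are ω_6^k for k coprime to 6: k ∈ {1, 5}
Their product equals the constant term of the cyclotomic polynomial Φ_6(x) up to sign.
For n ≥ 3, the product of all primitive nth roots of unity is 1. (For n=1 it is 1; for n=2 it is -1.)

1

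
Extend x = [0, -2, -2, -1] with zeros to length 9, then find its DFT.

Original 4-point DFT: [-5, 2+1i, 1, 2-1i]
Zero-padded 9-point DFT provides frequency interpolation.

DFT_9([x, 0, ...]) = [-5, -1.3794+4.1212i, 2.0321+1.7876i, 1, 0.8473+0.2645i, 0.8473-0.2645i, 1, 2.0321-1.7876i, -1.3794-4.1212i]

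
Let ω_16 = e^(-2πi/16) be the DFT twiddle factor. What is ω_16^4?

ω_16^4 = e^(-2πi·4/16)
= cos(-2π·4/16) + i·sin(-2π·4/16)
= cos(-8π/16) + i·sin(-8π/16)

ω_16^4 = cos(-8π/16) + i·sin(-8π/16) = -1i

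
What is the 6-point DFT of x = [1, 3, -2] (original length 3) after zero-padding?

Original 3-point DFT: [2, 0.5000-4.3301i, 0.5000+4.3301i]
Zero-padded 6-point DFT provides frequency interpolation.

DFT_6([x, 0, ...]) = [2, 3.5000-0.8660i, 0.5000-4.3301i, -4, 0.5000+4.3301i, 3.5000+0.8660i]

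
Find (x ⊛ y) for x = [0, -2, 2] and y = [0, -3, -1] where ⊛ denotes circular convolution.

(x ⊛ y)[n] = Σ(m=0 to 2) x[m] · y[(n-m) mod 3]

Computing each output sample:
(x ⊛ y)[0] = -4
(x ⊛ y)[1] = -2
(x ⊛ y)[2] = 6

x ⊛ y = [-4, -2, 6]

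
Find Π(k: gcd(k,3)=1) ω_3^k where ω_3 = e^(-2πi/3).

The primitive 3rd roots of unity are ω_3^k for k coprime to 3: k ∈ {1, 2}
Their product equals the constant term of the cyclotomic polynomial Φ_3(x) up to sign.
For n ≥ 3, the product of all primitive nth roots of unity is 1. (For n=1 it is 1; for n=2 it is -1.)

1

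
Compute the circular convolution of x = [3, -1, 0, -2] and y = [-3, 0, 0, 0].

(x ⊛ y)[n] = Σ(m=0 to 3) x[m] · y[(n-m) mod 4]

Computing each output sample:
(x ⊛ y)[0] = -9
(x ⊛ y)[1] = 3
(x ⊛ y)[2] = 0
(x ⊛ y)[3] = 6

x ⊛ y = [-9, 3, 0, 6]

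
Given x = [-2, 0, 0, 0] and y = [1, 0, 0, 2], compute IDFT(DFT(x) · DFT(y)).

(x ⊛ y)[n] = Σ(m=0 to 3) x[m] · y[(n-m) mod 4]

Computing each output sample:
(x ⊛ y)[0] = -2
(x ⊛ y)[1] = 0
(x ⊛ y)[2] = 0
(x ⊛ y)[3] = -4

x ⊛ y = [-2, 0, 0, -4]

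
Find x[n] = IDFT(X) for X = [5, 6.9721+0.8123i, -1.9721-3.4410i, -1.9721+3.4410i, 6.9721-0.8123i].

x[n] = (1/5) Σ(k=0 to 4) X[k] · e^(2πikn/5)

Computing each x[n]:
x[0] = 3
x[1] = 3
x[2] = -3
x[3] = 0
x[4] = 2

x = [3, 3, -3, 0, 2]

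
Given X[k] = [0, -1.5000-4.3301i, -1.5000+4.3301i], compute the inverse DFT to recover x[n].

x[n] = (1/3) Σ(k=0 to 2) X[k] · e^(2πikn/3)

Computing each x[n]:
x[0] = -1
x[1] = 3
x[2] = -2

x = [-1, 3, -2]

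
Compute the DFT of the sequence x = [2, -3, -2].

X[k] = Σ(n=0 to 2) x[n] · ω_3^(nk)
where ω_3 = e^(-2πi/3)

Computing each X[k]:
X[0] = -3
X[1] = 4.5000+0.8660i
X[2] = 4.5000-0.8660i

X = [-3, 4.5000+0.8660i, 4.5000-0.8660i]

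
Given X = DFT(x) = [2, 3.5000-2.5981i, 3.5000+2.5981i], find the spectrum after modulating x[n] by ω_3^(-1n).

Modulation property: DFT(ω_3^(-1n)·x[n]) = X[(k-1) mod 3], so circularly shift X by 1 positions.

X[k-1] = [3.5000+2.5981i, 2, 3.5000-2.5981i]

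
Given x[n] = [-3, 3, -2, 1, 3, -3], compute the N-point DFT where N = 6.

X[k] = Σ(n=0 to 5) x[n] · ω_6^(nk)
where ω_6 = e^(-2πi/6)

Computing each X[k]:
X[0] = -1
X[1] = -4.5000-0.8660i
X[2] = -2.5000-9.5263i
X[3] = -3
X[4] = -2.5000+9.5263i
X[5] = -4.5000+0.8660i

X = [-1, -4.5000-0.8660i, -2.5000-9.5263i, -3, -2.5000+9.5263i, -4.5000+0.8660i]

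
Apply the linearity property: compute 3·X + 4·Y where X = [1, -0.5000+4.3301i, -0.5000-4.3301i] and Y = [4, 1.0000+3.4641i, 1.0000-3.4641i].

By linearity: DFT(3x + 4y) = 3·DFT(x) + 4·DFT(y)
= 3·[1, -0.5000+4.3301i, -0.5000-4.3301i] + 4·[4, 1.0000+3.4641i, 1.0000-3.4641i]

Computing element-wise:
Z[0] = 3·(1) + 4·(4) = 19
Z[1] = 3·(-0.5000+4.3301i) + 4·(1.0000+3.4641i) = 2.5000+26.8467i
Z[2] = 3·(-0.5000-4.3301i) + 4·(1.0000-3.4641i) = 2.5000-26.8467i

DFT(3x + 4y) = 3·X + 4·Y = [19, 2.5000+26.8467i, 2.5000-26.8467i]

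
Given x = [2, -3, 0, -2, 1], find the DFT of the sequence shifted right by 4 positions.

Time shift by 4: X_shifted[k] = ω_5^(4k) · X[k]
Shifted x = [-3, 0, -2, 1, 2]

DFT(x[n-4]) = [-2, -1.5729+3.6655i, -4.9271-1.6776i, -4.9271+1.6776i, -1.5729-3.6655i]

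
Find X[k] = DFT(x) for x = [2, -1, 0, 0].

X[k] = Σ(n=0 to 3) x[n] · ω_4^(nk)
where ω_4 = e^(-2πi/4)

Computing each X[k]:
X[0] = 1
X[1] = 2+1i
X[2] = 3
X[3] = 2-1i

X = [1, 2+1i, 3, 2-1i]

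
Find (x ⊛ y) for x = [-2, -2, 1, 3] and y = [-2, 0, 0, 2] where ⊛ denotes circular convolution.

(x ⊛ y)[n] = Σ(m=0 to 3) x[m] · y[(n-m) mod 4]

Computing each output sample:
(x ⊛ y)[0] = 0
(x ⊛ y)[1] = 6
(x ⊛ y)[2] = 4
(x ⊛ y)[3] = -10

x ⊛ y = [0, 6, 4, -10]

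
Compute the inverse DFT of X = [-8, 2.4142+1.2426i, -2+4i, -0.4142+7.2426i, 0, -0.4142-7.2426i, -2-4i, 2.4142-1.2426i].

x[n] = (1/8) Σ(k=0 to 7) X[k] · e^(2πikn/8)

Computing each x[n]:
x[0] = -1
x[1] = -3
x[2] = 1
x[3] = -2
x[4] = -2
x[5] = -1
x[6] = -2
x[7] = 2

x = [-1, -3, 1, -2, -2, -1, -2, 2]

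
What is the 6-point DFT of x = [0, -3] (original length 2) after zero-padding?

Original 2-point DFT: [-3, 3]
Zero-padded 6-point DFT provides frequency interpolation.

DFT_6([x, 0, ...]) = [-3, -1.5000+2.5981i, 1.5000+2.5981i, 3, 1.5000-2.5981i, -1.5000-2.5981i]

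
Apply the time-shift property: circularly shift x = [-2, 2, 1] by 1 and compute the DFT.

Time shift by 1: X_shifted[k] = ω_3^(1k) · X[k]
Shifted x = [1, -2, 2]

DFT(x[n-1]) = [1, 1.0000+3.4641i, 1.0000-3.4641i]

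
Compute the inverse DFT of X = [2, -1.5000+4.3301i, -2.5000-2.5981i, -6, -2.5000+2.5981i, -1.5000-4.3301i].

x[n] = (1/6) Σ(k=0 to 5) X[k] · e^(2πikn/6)

Computing each x[n]:
x[0] = -2
x[1] = 1
x[2] = -2
x[3] = 1
x[4] = 2
x[5] = 2

x = [-2, 1, -2, 1, 2, 2]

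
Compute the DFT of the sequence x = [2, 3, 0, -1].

X[k] = Σ(n=0 to 3) x[n] · ω_4^(nk)
where ω_4 = e^(-2πi/4)

Computing each X[k]:
X[0] = 4
X[1] = 2-4i
X[2] = 0
X[3] = 2+4i

X = [4, 2-4i, 0, 2+4i]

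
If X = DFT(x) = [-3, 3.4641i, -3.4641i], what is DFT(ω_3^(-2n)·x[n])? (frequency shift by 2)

Modulation property: DFT(ω_3^(-2n)·x[n]) = X[(k-2) mod 3], so circularly shift X by 2 positions.

X[k-2] = [3.4641i, -3.4641i, -3]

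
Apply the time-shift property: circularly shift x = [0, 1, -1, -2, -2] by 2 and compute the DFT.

Time shift by 2: X_shifted[k] = ω_5^(2k) · X[k]
Shifted x = [-2, -2, 0, 1, -1]

DFT(x[n-2]) = [-4, -3.7361+1.5388i, 0.7361-0.3633i, 0.7361+0.3633i, -3.7361-1.5388i]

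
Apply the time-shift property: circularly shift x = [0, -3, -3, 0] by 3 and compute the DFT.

Time shift by 3: X_shifted[k] = ω_4^(3k) · X[k]
Shifted x = [-3, -3, 0, 0]

DFT(x[n-3]) = [-6, -3+3i, 0, -3-3i]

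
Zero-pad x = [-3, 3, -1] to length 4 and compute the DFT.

Original 3-point DFT: [-1, -4.0000-3.4641i, -4.0000+3.4641i]
Zero-padded 4-point DFT provides frequency interpolation.

DFT_4([x, 0, ...]) = [-1, -2-3i, -7, -2+3i]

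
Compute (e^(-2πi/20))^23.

Since ω_20^20 = 1, powers reduce modulo 20.
23 mod 20 = 3
So ω_20^23 = ω_20^3 = e^(-2πi·3/20)

ω_20^23 = ω_20^3 = 0.5878-0.8090i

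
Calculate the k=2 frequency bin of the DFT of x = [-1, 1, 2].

X[2] = Σ(n=0 to 2) x[n] · ω_3^(2n) where ω_3 = e^(-2πi/3)
= (-1)·ω_3^0 + (1)·ω_3^2 + (2)·ω_3^4

X[2] = -2.5000-0.8660i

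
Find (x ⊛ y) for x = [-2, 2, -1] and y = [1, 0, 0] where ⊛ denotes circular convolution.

(x ⊛ y)[n] = Σ(m=0 to 2) x[m] · y[(n-m) mod 3]

Computing each output sample:
(x ⊛ y)[0] = -2
(x ⊛ y)[1] = 2
(x ⊛ y)[2] = -1

x ⊛ y = [-2, 2, -1]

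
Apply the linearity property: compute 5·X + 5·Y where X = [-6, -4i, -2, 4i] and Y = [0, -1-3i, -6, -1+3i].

By linearity: DFT(5x + 5y) = 5·DFT(x) + 5·DFT(y)
= 5·[-6, -4i, -2, 4i] + 5·[0, -1-3i, -6, -1+3i]

Computing element-wise:
Z[0] = 5·(-6) + 5·(0) = -30
Z[1] = 5·(-4i) + 5·(-1-3i) = -5-35i
Z[2] = 5·(-2) + 5·(-6) = -40
Z[3] = 5·(4i) + 5·(-1+3i) = -5+35i

DFT(5x + 5y) = 5·X + 5·Y = [-30, -5-35i, -40, -5+35i]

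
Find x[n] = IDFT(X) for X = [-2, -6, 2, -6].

x[n] = (1/4) Σ(k=0 to 3) X[k] · e^(2πikn/4)

Computing each x[n]:
x[0] = -3
x[1] = -1
x[2] = 3
x[3] = -1

x = [-3, -1, 3, -1]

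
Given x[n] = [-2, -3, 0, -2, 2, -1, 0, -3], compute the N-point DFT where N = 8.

X[k] = Σ(n=0 to 7) x[n] · ω_8^(nk)
where ω_8 = e^(-2πi/8)

Computing each X[k]:
X[0] = -9
X[1] = -6.1213+0.7071i
X[2] = -1i
X[3] = -1.8787+0.7071i
X[4] = 9
X[5] = -1.8787-0.7071i
X[6] = 1i
X[7] = -6.1213-0.7071i

X = [-9, -6.1213+0.7071i, -1i, -1.8787+0.7071i, 9, -1.8787-0.7071i, 1i, -6.1213-0.7071i]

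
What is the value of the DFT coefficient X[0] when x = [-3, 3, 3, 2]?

X[0] = Σ(n=0 to 3) x[n] · ω_4^0 = Σ x[n]
= (-3) + (3) + (3) + (2)

X[0] = 5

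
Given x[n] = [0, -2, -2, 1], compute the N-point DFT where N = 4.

X[k] = Σ(n=0 to 3) x[n] · ω_4^(nk)
where ω_4 = e^(-2πi/4)

Computing each X[k]:
X[0] = -3
X[1] = 2+3i
X[2] = -1
X[3] = 2-3i

X = [-3, 2+3i, -1, 2-3i]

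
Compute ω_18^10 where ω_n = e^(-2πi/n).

ω_18^10 = e^(-2πi·10/18)
= cos(-2π·10/18) + i·sin(-2π·10/18)
= cos(-20π/18) + i·sin(-20π/18)

ω_18^10 = cos(-20π/18) + i·sin(-20π/18) = -0.9397+0.3420i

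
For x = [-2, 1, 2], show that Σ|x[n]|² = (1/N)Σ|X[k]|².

Time domain:
Σ|x[n]|² = |-2|² + |1|² + |2|² = 9.0000

Frequency domain:
(1/3)Σ|X[k]|² = (1/3)(|1|² + |-3.5000+0.8660i|² + |-3.5000-0.8660i|²) = (1/3)·27.0000 = 9.0000

Both sides agree, confirming Parseval's theorem.

Σ|x[n]|² = (1/N)Σ|X[k]|² = 9.0000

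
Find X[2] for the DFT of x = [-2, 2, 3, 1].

X[2] = Σ(n=0 to 3) x[n] · ω_4^(2n) where ω_4 = e^(-2πi/4)
= (-2)·ω_4^0 + (2)·ω_4^2 + (3)·ω_4^4 + (1)·ω_4^6

X[2] = -2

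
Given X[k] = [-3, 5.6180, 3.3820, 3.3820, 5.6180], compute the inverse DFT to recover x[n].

x[n] = (1/5) Σ(k=0 to 4) X[k] · e^(2πikn/5)

Computing each x[n]:
x[0] = 3
x[1] = -1
x[2] = -2
x[3] = -2
x[4] = -1

x = [3, -1, -2, -2, -1]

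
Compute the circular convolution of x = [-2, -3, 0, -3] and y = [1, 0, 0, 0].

(x ⊛ y)[n] = Σ(m=0 to 3) x[m] · y[(n-m) mod 4]

Computing each output sample:
(x ⊛ y)[0] = -2
(x ⊛ y)[1] = -3
(x ⊛ y)[2] = 0
(x ⊛ y)[3] = -3

x ⊛ y = [-2, -3, 0, -3]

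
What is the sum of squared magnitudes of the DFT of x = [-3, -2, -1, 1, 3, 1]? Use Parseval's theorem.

Parseval: Σ|x[n]|² = (1/N)Σ|X[k]|², so Σ|X[k]|² = N·Σ|x[n]|² = 6·25.0000

Σ|X[k]|² = N·Σ|x[n]|² = 6·25.0000 = 150.0000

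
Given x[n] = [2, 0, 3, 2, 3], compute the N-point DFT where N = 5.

X[k] = Σ(n=0 to 4) x[n] · ω_5^(nk)
where ω_5 = e^(-2πi/5)

Computing each X[k]:
X[0] = 10
X[1] = -1.1180+2.2654i
X[2] = 1.1180+2.7144i
X[3] = 1.1180-2.7144i
X[4] = -1.1180-2.2654i

X = [10, -1.1180+2.2654i, 1.1180+2.7144i, 1.1180-2.7144i, -1.1180-2.2654i]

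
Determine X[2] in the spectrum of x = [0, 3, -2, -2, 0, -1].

X[2] = Σ(n=0 to 5) x[n] · ω_6^(2n) where ω_6 = e^(-2πi/6)
= (0)·ω_6^0 + (3)·ω_6^2 + (-2)·ω_6^4 + (-2)·ω_6^6 + (0)·ω_6^8 + (-1)·ω_6^10

X[2] = -2.0000-5.1962i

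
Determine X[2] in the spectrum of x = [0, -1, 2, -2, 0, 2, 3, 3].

X[2] = Σ(n=0 to 7) x[n] · ω_8^(2n) where ω_8 = e^(-2πi/8)
= (0)·ω_8^0 + (-1)·ω_8^2 + (2)·ω_8^4 + (-2)·ω_8^6 + (0)·ω_8^8 + (2)·ω_8^10 + (3)·ω_8^12 + (3)·ω_8^14

X[2] = -5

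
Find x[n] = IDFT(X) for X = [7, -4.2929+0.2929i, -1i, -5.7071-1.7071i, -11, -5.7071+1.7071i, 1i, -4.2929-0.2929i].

x[n] = (1/8) Σ(k=0 to 7) X[k] · e^(2πikn/8)

Computing each x[n]:
x[0] = -3
x[1] = 3
x[2] = -1
x[3] = 2
x[4] = 2
x[5] = 2
x[6] = 0
x[7] = 2

x = [-3, 3, -1, 2, 2, 2, 0, 2]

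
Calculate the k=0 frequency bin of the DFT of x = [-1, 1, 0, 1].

X[0] = Σ(n=0 to 3) x[n] · ω_4^0 = Σ x[n]
= (-1) + (1) + (0) + (1)

X[0] = 1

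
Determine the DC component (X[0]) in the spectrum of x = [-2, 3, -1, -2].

X[0] = Σ(n=0 to 3) x[n] · ω_4^0 = Σ x[n]
= (-2) + (3) + (-1) + (-2)

X[0] = -2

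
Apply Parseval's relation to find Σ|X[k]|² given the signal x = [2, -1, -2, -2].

Parseval: Σ|x[n]|² = (1/N)Σ|X[k]|², so Σ|X[k]|² = N·Σ|x[n]|² = 4·13.0000

Σ|X[k]|² = N·Σ|x[n]|² = 4·13.0000 = 52.0000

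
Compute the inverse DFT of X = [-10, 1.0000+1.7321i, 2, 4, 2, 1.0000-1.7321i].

x[n] = (1/6) Σ(k=0 to 5) X[k] · e^(2πikn/6)

Computing each x[n]:
x[0] = 0
x[1] = -3
x[2] = -2
x[3] = -2
x[4] = -1
x[5] = -2

x = [0, -3, -2, -2, -1, -2]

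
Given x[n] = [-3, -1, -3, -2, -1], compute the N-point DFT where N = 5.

X[k] = Σ(n=0 to 4) x[n] · ω_5^(nk)
where ω_5 = e^(-2πi/5)

Computing each X[k]:
X[0] = -10
X[1] = 0.4271+0.5878i
X[2] = -2.9271-0.9511i
X[3] = -2.9271+0.9511i
X[4] = 0.4271-0.5878i

X = [-10, 0.4271+0.5878i, -2.9271-0.9511i, -2.9271+0.9511i, 0.4271-0.5878i]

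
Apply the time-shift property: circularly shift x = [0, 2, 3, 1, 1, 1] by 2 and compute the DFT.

Time shift by 2: X_shifted[k] = ω_6^(2k) · X[k]
Shifted x = [1, 1, 0, 2, 3, 1]

DFT(x[n-2]) = [8, -1.5000+2.5981i, 0.5000-2.5981i, 0, 0.5000+2.5981i, -1.5000-2.5981i]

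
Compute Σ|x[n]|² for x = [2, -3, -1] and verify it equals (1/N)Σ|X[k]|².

Time domain:
Σ|x[n]|² = |2|² + |-3|² + |-1|² = 14.0000

Frequency domain:
(1/3)Σ|X[k]|² = (1/3)(|-2|² + |4.0000+1.7321i|² + |4.0000-1.7321i|²) = (1/3)·42.0000 = 14.0000

Both sides agree, confirming Parseval's theorem.

Σ|x[n]|² = (1/N)Σ|X[k]|² = 14.0000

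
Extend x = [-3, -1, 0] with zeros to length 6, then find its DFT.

Original 3-point DFT: [-4, -2.5000+0.8660i, -2.5000-0.8660i]
Zero-padded 6-point DFT provides frequency interpolation.

DFT_6([x, 0, ...]) = [-4, -3.5000+0.8660i, -2.5000+0.8660i, -2, -2.5000-0.8660i, -3.5000-0.8660i]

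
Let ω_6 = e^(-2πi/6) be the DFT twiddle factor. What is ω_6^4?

ω_6^4 = e^(-2πi·4/6)
= cos(-2π·4/6) + i·sin(-2π·4/6)
= cos(-8π/6) + i·sin(-8π/6)

ω_6^4 = cos(-8π/6) + i·sin(-8π/6) = -0.5000+0.8660i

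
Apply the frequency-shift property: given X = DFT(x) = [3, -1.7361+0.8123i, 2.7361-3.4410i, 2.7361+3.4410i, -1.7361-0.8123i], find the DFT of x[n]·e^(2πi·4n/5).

Modulation property: DFT(ω_5^(-4n)·x[n]) = X[(k-4) mod 5], so circularly shift X by 4 positions.

X[k-4] = [-1.7361+0.8123i, 2.7361-3.4410i, 2.7361+3.4410i, -1.7361-0.8123i, 3]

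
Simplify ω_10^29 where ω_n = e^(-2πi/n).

Since ω_10^10 = 1, powers reduce modulo 10.
29 mod 10 = 9
So ω_10^29 = ω_10^9 = e^(-2πi·9/10)

ω_10^29 = ω_10^9 = 0.8090+0.5878i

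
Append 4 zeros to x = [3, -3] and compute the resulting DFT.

Original 2-point DFT: [0, 6]
Zero-padded 6-point DFT provides frequency interpolation.

DFT_6([x, 0, ...]) = [0, 1.5000+2.5981i, 4.5000+2.5981i, 6, 4.5000-2.5981i, 1.5000-2.5981i]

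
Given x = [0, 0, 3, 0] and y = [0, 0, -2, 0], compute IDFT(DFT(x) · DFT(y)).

(x ⊛ y)[n] = Σ(m=0 to 3) x[m] · y[(n-m) mod 4]

Computing each output sample:
(x ⊛ y)[0] = -6
(x ⊛ y)[1] = 0
(x ⊛ y)[2] = 0
(x ⊛ y)[3] = 0

x ⊛ y = [-6, 0, 0, 0]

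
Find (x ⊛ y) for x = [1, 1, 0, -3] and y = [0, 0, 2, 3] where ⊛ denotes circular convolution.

(x ⊛ y)[n] = Σ(m=0 to 3) x[m] · y[(n-m) mod 4]

Computing each output sample:
(x ⊛ y)[0] = 3
(x ⊛ y)[1] = -6
(x ⊛ y)[2] = -7
(x ⊛ y)[3] = 5

x ⊛ y = [3, -6, -7, 5]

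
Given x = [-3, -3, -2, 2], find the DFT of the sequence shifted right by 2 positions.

Time shift by 2: X_shifted[k] = ω_4^(2k) · X[k]
Shifted x = [-2, 2, -3, -3]

DFT(x[n-2]) = [-6, 1-5i, -4, 1+5i]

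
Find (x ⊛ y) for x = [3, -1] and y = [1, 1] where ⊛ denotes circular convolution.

(x ⊛ y)[n] = Σ(m=0 to 1) x[m] · y[(n-m) mod 2]

Computing each output sample:
(x ⊛ y)[0] = 2
(x ⊛ y)[1] = 2

x ⊛ y = [2, 2]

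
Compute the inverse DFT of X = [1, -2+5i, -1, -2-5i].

x[n] = (1/4) Σ(k=0 to 3) X[k] · e^(2πikn/4)

Computing each x[n]:
x[0] = -1
x[1] = -2
x[2] = 1
x[3] = 3

x = [-1, -2, 1, 3]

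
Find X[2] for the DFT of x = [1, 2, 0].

X[2] = Σ(n=0 to 2) x[n] · ω_3^(2n) where ω_3 = e^(-2πi/3)
= (1)·ω_3^0 + (2)·ω_3^2 + (0)·ω_3^4

X[2] = 1.7321i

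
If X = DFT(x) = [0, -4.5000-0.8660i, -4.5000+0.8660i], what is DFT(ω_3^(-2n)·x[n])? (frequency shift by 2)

Modulation property: DFT(ω_3^(-2n)·x[n]) = X[(k-2) mod 3], so circularly shift X by 2 positions.

X[k-2] = [-4.5000-0.8660i, -4.5000+0.8660i, 0]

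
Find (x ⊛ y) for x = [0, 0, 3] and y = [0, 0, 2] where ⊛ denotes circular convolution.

(x ⊛ y)[n] = Σ(m=0 to 2) x[m] · y[(n-m) mod 3]

Computing each output sample:
(x ⊛ y)[0] = 0
(x ⊛ y)[1] = 6
(x ⊛ y)[2] = 0

x ⊛ y = [0, 6, 0]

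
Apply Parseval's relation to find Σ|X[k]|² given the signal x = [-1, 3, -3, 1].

Parseval: Σ|x[n]|² = (1/N)Σ|X[k]|², so Σ|X[k]|² = N·Σ|x[n]|² = 4·20.0000

Σ|X[k]|² = N·Σ|x[n]|² = 4·20.0000 = 80.0000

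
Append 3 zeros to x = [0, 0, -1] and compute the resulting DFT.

Original 3-point DFT: [-1, 0.5000-0.8660i, 0.5000+0.8660i]
Zero-padded 6-point DFT provides frequency interpolation.

DFT_6([x, 0, ...]) = [-1, 0.5000+0.8660i, 0.5000-0.8660i, -1, 0.5000+0.8660i, 0.5000-0.8660i]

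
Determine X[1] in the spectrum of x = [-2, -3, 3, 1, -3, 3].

X[1] = Σ(n=0 to 5) x[n] · ω_6^(1n) where ω_6 = e^(-2πi/6)
= (-2)·ω_6^0 + (-3)·ω_6^1 + (3)·ω_6^2 + (1)·ω_6^3 + (-3)·ω_6^4 + (3)·ω_6^5

X[1] = -3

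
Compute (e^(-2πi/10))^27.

Since ω_10^10 = 1, powers reduce modulo 10.
27 mod 10 = 7
So ω_10^27 = ω_10^7 = e^(-2πi·7/10)

ω_10^27 = ω_10^7 = -0.3090+0.9511i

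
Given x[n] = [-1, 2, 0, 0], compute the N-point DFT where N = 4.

X[k] = Σ(n=0 to 3) x[n] · ω_4^(nk)
where ω_4 = e^(-2πi/4)

Computing each X[k]:
X[0] = 1
X[1] = -1-2i
X[2] = -3
X[3] = -1+2i

X = [1, -1-2i, -3, -1+2i]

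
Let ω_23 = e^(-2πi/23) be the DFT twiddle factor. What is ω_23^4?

ω_23^4 = e^(-2πi·4/23)
= cos(-2π·4/23) + i·sin(-2π·4/23)
= cos(-8π/23) + i·sin(-8π/23)

ω_23^4 = cos(-8π/23) + i·sin(-8π/23) = 0.4601-0.8879i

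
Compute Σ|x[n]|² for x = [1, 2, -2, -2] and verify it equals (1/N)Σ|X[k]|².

Time domain:
Σ|x[n]|² = |1|² + |2|² + |-2|² + |-2|² = 13.0000

Frequency domain:
(1/4)Σ|X[k]|² = (1/4)(|-1|² + |3-4i|² + |-1|² + |3+4i|²) = (1/4)·52.0000 = 13.0000

Both sides agree, confirming Parseval's theorem.

Σ|x[n]|² = (1/N)Σ|X[k]|² = 13.0000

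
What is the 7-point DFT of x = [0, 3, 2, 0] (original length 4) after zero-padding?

Original 4-point DFT: [5, -2-3i, -1, -2+3i]
Zero-padded 7-point DFT provides frequency interpolation.

DFT_7([x, 0, ...]) = [5, 1.4254-4.2954i, -2.4695-2.0570i, -1.4559+0.2620i, -1.4559-0.2620i, -2.4695+2.0570i, 1.4254+4.2954i]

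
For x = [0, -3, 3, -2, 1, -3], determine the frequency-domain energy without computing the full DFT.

Parseval: Σ|x[n]|² = (1/N)Σ|X[k]|², so Σ|X[k]|² = N·Σ|x[n]|² = 6·32.0000

Σ|X[k]|² = N·Σ|x[n]|² = 6·32.0000 = 192.0000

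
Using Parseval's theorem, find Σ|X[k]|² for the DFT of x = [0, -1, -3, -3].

Parseval: Σ|x[n]|² = (1/N)Σ|X[k]|², so Σ|X[k]|² = N·Σ|x[n]|² = 4·19.0000

Σ|X[k]|² = N·Σ|x[n]|² = 4·19.0000 = 76.0000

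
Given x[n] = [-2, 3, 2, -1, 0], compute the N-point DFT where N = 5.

X[k] = Σ(n=0 to 4) x[n] · ω_5^(nk)
where ω_5 = e^(-2πi/5)

Computing each X[k]:
X[0] = 2
X[1] = -1.8820-4.6165i
X[2] = -4.1180+1.0898i
X[3] = -4.1180-1.0898i
X[4] = -1.8820+4.6165i

X = [2, -1.8820-4.6165i, -4.1180+1.0898i, -4.1180-1.0898i, -1.8820+4.6165i]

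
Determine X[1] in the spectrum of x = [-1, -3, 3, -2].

X[1] = Σ(n=0 to 3) x[n] · ω_4^(1n) where ω_4 = e^(-2πi/4)
= (-1)·ω_4^0 + (-3)·ω_4^1 + (3)·ω_4^2 + (-2)·ω_4^3

X[1] = -4+1i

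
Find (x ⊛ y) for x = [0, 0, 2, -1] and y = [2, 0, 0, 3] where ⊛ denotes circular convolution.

(x ⊛ y)[n] = Σ(m=0 to 3) x[m] · y[(n-m) mod 4]

Computing each output sample:
(x ⊛ y)[0] = 0
(x ⊛ y)[1] = 6
(x ⊛ y)[2] = 1
(x ⊛ y)[3] = -2

x ⊛ y = [0, 6, 1, -2]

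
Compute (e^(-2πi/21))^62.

Since ω_21^21 = 1, powers reduce modulo 21.
62 mod 21 = 20
So ω_21^62 = ω_21^20 = e^(-2πi·20/21)

ω_21^62 = ω_21^20 = 0.9556+0.2948i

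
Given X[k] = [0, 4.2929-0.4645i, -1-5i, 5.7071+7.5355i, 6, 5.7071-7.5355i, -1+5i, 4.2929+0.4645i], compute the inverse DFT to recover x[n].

x[n] = (1/8) Σ(k=0 to 7) X[k] · e^(2πikn/8)

Computing each x[n]:
x[0] = 3
x[1] = -1
x[2] = 3
x[3] = -3
x[4] = -2
x[5] = 2
x[6] = -1
x[7] = -1

x = [3, -1, 3, -3, -2, 2, -1, -1]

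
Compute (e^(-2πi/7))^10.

Since ω_7^7 = 1, powers reduce modulo 7.
10 mod 7 = 3
So ω_7^10 = ω_7^3 = e^(-2πi·3/7)

ω_7^10 = ω_7^3 = -0.9010-0.4339i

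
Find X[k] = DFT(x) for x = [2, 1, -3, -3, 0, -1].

X[k] = Σ(n=0 to 5) x[n] · ω_6^(nk)
where ω_6 = e^(-2πi/6)

Computing each X[k]:
X[0] = -4
X[1] = 6.5000+0.8660i
X[2] = 0.5000-4.3301i
X[3] = 2
X[4] = 0.5000+4.3301i
X[5] = 6.5000-0.8660i

X = [-4, 6.5000+0.8660i, 0.5000-4.3301i, 2, 0.5000+4.3301i, 6.5000-0.8660i]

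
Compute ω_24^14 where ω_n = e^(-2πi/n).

ω_24^14 = e^(-2πi·14/24)
= cos(-2π·14/24) + i·sin(-2π·14/24)
= cos(-28π/24) + i·sin(-28π/24)

ω_24^14 = cos(-28π/24) + i·sin(-28π/24) = -0.8660+0.5000i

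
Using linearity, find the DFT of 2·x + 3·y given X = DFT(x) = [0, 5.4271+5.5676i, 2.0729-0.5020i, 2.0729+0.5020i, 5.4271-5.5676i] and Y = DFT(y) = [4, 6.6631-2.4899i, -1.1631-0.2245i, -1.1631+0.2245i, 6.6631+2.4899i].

By linearity: DFT(2x + 3y) = 2·DFT(x) + 3·DFT(y)
= 2·[0, 5.4271+5.5676i, 2.0729-0.5020i, 2.0729+0.5020i, 5.4271-5.5676i] + 3·[4, 6.6631-2.4899i, -1.1631-0.2245i, -1.1631+0.2245i, 6.6631+2.4899i]

Computing element-wise:
Z[0] = 2·(0) + 3·(4) = 12
Z[1] = 2·(5.4271+5.5676i) + 3·(6.6631-2.4899i) = 30.8435+3.6655i
Z[2] = 2·(2.0729-0.5020i) + 3·(-1.1631-0.2245i) = 0.6565-1.6775i
Z[3] = 2·(2.0729+0.5020i) + 3·(-1.1631+0.2245i) = 0.6565+1.6775i
Z[4] = 2·(5.4271-5.5676i) + 3·(6.6631+2.4899i) = 30.8435-3.6655i

DFT(2x + 3y) = 2·X + 3·Y = [12, 30.8435+3.6655i, 0.6565-1.6775i, 0.6565+1.6775i, 30.8435-3.6655i]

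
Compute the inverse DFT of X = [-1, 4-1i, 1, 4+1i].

x[n] = (1/4) Σ(k=0 to 3) X[k] · e^(2πikn/4)

Computing each x[n]:
x[0] = 2
x[1] = 0
x[2] = -2
x[3] = -1

x = [2, 0, -2, -1]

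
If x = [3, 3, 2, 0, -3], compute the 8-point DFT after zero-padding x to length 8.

Original 5-point DFT: [5, 1.3820-6.8819i, 3.6180-1.6246i, 3.6180+1.6246i, 1.3820+6.8819i]
Zero-padded 8-point DFT provides frequency interpolation.

DFT_8([x, 0, ...]) = [5, 8.1213-4.1213i, -2-3i, 3.8787-0.1213i, -1, 3.8787+0.1213i, -2+3i, 8.1213+4.1213i]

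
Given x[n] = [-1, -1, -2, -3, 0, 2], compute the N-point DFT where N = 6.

X[k] = Σ(n=0 to 5) x[n] · ω_6^(nk)
where ω_6 = e^(-2πi/6)

Computing each X[k]:
X[0] = -5
X[1] = 3.5000+4.3301i
X[2] = -3.5000+0.8660i
X[3] = -1
X[4] = -3.5000-0.8660i
X[5] = 3.5000-4.3301i

X = [-5, 3.5000+4.3301i, -3.5000+0.8660i, -1, -3.5000-0.8660i, 3.5000-4.3301i]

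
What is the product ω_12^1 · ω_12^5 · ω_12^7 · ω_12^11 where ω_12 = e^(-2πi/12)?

The primitive 12th roots of unity are ω_12^k for k coprime to 12: k ∈ {1, 5, 7, 11}
Their product equals the constant term of the cyclotomic polynomial Φ_12(x) up to sign.
For n ≥ 3, the product of all primitive nth roots of unity is 1. (For n=1 it is 1; for n=2 it is -1.)

1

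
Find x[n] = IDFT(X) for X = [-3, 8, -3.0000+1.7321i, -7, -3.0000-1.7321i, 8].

x[n] = (1/6) Σ(k=0 to 5) X[k] · e^(2πikn/6)

Computing each x[n]:
x[0] = 0
x[1] = 2
x[2] = -2
x[3] = -3
x[4] = -3
x[5] = 3

x = [0, 2, -2, -3, -3, 3]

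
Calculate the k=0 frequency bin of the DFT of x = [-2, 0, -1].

X[0] = Σ(n=0 to 2) x[n] · ω_3^0 = Σ x[n]
= (-2) + (0) + (-1)

X[0] = -3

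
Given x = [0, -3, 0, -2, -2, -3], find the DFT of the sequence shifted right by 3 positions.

Time shift by 3: X_shifted[k] = ω_6^(3k) · X[k]
Shifted x = [-2, -2, -3, 0, -3, 0]

DFT(x[n-3]) = [-10, 1.7321i, 2.0000+1.7321i, -6, 2.0000-1.7321i, -1.7321i]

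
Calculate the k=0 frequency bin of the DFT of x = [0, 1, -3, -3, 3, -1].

X[0] = Σ(n=0 to 5) x[n] · ω_6^0 = Σ x[n]
= (0) + (1) + (-3) + (-3) + (3) + (-1)

X[0] = -3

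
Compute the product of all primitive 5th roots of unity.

The primitive 5th roots of unity are ω_5^k for k coprime to 5: k ∈ {1, 2, 3, 4}
Their product equals the constant term of the cyclotomic polynomial Φ_5(x) up to sign.
For n ≥ 3, the product of all primitive nth roots of unity is 1. (For n=1 it is 1; for n=2 it is -1.)

1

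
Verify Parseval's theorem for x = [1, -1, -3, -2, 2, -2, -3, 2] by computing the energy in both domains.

Time domain:
Σ|x[n]|² = |1|² + |-1|² + |-3|² + |-2|² + |2|² + |-2|² + |-3|² + |2|² = 36.0000

Frequency domain:
(1/8)Σ|X[k]|² = (1/8)(|-6|² + |2.5355+2.1213i|² + |9+3i|² + |-4.5355+2.1213i|² + |0|² + |-4.5355-2.1213i|² + |9-3i|² + |2.5355-2.1213i|²) = (1/8)·288.0000 = 36.0000

Both sides agree, confirming Parseval's theorem.

Σ|x[n]|² = (1/N)Σ|X[k]|² = 36.0000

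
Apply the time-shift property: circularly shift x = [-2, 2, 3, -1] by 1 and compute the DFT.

Time shift by 1: X_shifted[k] = ω_4^(1k) · X[k]
Shifted x = [-1, -2, 2, 3]

DFT(x[n-1]) = [2, -3+5i, 0, -3-5i]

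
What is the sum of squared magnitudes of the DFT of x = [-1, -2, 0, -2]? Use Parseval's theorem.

Parseval: Σ|x[n]|² = (1/N)Σ|X[k]|², so Σ|X[k]|² = N·Σ|x[n]|² = 4·9.0000

Σ|X[k]|² = N·Σ|x[n]|² = 4·9.0000 = 36.0000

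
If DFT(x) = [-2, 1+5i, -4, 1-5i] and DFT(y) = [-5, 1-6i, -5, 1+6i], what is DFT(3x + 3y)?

By linearity: DFT(3x + 3y) = 3·DFT(x) + 3·DFT(y)
= 3·[-2, 1+5i, -4, 1-5i] + 3·[-5, 1-6i, -5, 1+6i]

Computing element-wise:
Z[0] = 3·(-2) + 3·(-5) = -21
Z[1] = 3·(1+5i) + 3·(1-6i) = 6-3i
Z[2] = 3·(-4) + 3·(-5) = -27
Z[3] = 3·(1-5i) + 3·(1+6i) = 6+3i

DFT(3x + 3y) = 3·X + 3·Y = [-21, 6-3i, -27, 6+3i]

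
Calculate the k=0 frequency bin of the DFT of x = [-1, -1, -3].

X[0] = Σ(n=0 to 2) x[n] · ω_3^0 = Σ x[n]
= (-1) + (-1) + (-3)

X[0] = -5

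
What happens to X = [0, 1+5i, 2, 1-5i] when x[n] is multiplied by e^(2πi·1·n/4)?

Modulation property: DFT(ω_4^(-1n)·x[n]) = X[(k-1) mod 4], so circularly shift X by 1 positions.

X[k-1] = [1-5i, 0, 1+5i, 2]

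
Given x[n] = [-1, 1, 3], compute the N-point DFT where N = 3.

X[k] = Σ(n=0 to 2) x[n] · ω_3^(nk)
where ω_3 = e^(-2πi/3)

Computing each X[k]:
X[0] = 3
X[1] = -3.0000+1.7321i
X[2] = -3.0000-1.7321i

X = [3, -3.0000+1.7321i, -3.0000-1.7321i]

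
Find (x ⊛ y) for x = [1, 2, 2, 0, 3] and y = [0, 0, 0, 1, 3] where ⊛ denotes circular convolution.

(x ⊛ y)[n] = Σ(m=0 to 4) x[m] · y[(n-m) mod 5]

Computing each output sample:
(x ⊛ y)[0] = 8
(x ⊛ y)[1] = 6
(x ⊛ y)[2] = 3
(x ⊛ y)[3] = 10
(x ⊛ y)[4] = 5

x ⊛ y = [8, 6, 3, 10, 5]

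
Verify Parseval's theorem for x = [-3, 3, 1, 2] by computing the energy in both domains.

Time domain:
Σ|x[n]|² = |-3|² + |3|² + |1|² + |2|² = 23.0000

Frequency domain:
(1/4)Σ|X[k]|² = (1/4)(|3|² + |-4-1i|² + |-7|² + |-4+1i|²) = (1/4)·92.0000 = 23.0000

Both sides agree, confirming Parseval's theorem.

Σ|x[n]|² = (1/N)Σ|X[k]|² = 23.0000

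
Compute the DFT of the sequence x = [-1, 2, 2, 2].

X[k] = Σ(n=0 to 3) x[n] · ω_4^(nk)
where ω_4 = e^(-2πi/4)

Computing each X[k]:
X[0] = 5
X[1] = -3
X[2] = -3
X[3] = -3

X = [5, -3, -3, -3]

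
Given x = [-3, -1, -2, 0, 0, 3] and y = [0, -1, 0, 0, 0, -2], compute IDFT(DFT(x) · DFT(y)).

(x ⊛ y)[n] = Σ(m=0 to 5) x[m] · y[(n-m) mod 6]

Computing each output sample:
(x ⊛ y)[0] = -1
(x ⊛ y)[1] = 7
(x ⊛ y)[2] = 1
(x ⊛ y)[3] = 2
(x ⊛ y)[4] = -6
(x ⊛ y)[5] = 6

x ⊛ y = [-1, 7, 1, 2, -6, 6]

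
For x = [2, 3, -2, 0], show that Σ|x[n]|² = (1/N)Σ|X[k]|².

Time domain:
Σ|x[n]|² = |2|² + |3|² + |-2|² + |0|² = 17.0000

Frequency domain:
(1/4)Σ|X[k]|² = (1/4)(|3|² + |4-3i|² + |-3|² + |4+3i|²) = (1/4)·68.0000 = 17.0000

Both sides agree, confirming Parseval's theorem.

Σ|x[n]|² = (1/N)Σ|X[k]|² = 17.0000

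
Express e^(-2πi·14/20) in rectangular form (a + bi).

ω_20^14 = e^(-2πi·14/20)
= cos(-2π·14/20) + i·sin(-2π·14/20)
= cos(-28π/20) + i·sin(-28π/20)

ω_20^14 = cos(-28π/20) + i·sin(-28π/20) = -0.3090+0.9511i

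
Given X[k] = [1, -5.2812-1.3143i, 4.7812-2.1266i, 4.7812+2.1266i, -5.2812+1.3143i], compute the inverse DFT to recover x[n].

x[n] = (1/5) Σ(k=0 to 4) X[k] · e^(2πikn/5)

Computing each x[n]:
x[0] = 0
x[1] = -1
x[2] = 2
x[3] = 3
x[4] = -3

x = [0, -1, 2, 3, -3]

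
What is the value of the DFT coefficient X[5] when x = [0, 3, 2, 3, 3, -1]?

X[5] = Σ(n=0 to 5) x[n] · ω_6^(5n) where ω_6 = e^(-2πi/6)
= (0)·ω_6^0 + (3)·ω_6^5 + (2)·ω_6^10 + (3)·ω_6^15 + (3)·ω_6^20 + (-1)·ω_6^25

X[5] = -4.5000+2.5981i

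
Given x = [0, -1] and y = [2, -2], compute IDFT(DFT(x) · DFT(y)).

(x ⊛ y)[n] = Σ(m=0 to 1) x[m] · y[(n-m) mod 2]

Computing each output sample:
(x ⊛ y)[0] = 2
(x ⊛ y)[1] = -2

x ⊛ y = [2, -2]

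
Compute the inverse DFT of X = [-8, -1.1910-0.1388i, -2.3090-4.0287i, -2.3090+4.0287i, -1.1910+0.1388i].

x[n] = (1/5) Σ(k=0 to 4) X[k] · e^(2πikn/5)

Computing each x[n]:
x[0] = -3
x[1] = 0
x[2] = -3
x[3] = 0
x[4] = -2

x = [-3, 0, -3, 0, -2]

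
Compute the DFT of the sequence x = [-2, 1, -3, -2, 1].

X[k] = Σ(n=0 to 4) x[n] · ω_5^(nk)
where ω_5 = e^(-2πi/5)

Computing each X[k]:
X[0] = -5
X[1] = 2.6631+0.5878i
X[2] = -5.1631-0.9511i
X[3] = -5.1631+0.9511i
X[4] = 2.6631-0.5878i

X = [-5, 2.6631+0.5878i, -5.1631-0.9511i, -5.1631+0.9511i, 2.6631-0.5878i]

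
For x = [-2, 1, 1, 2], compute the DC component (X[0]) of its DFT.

X[0] = Σ(n=0 to 3) x[n] · ω_4^0 = Σ x[n]
= (-2) + (1) + (1) + (2)

X[0] = 2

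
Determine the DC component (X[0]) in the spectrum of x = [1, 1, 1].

X[0] = Σ(n=0 to 2) x[n] · ω_3^0 = Σ x[n]
= (1) + (1) + (1)

X[0] = 3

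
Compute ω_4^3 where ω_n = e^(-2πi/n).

ω_4^3 = e^(-2πi·3/4)
= cos(-2π·3/4) + i·sin(-2π·3/4)
= cos(-6π/4) + i·sin(-6π/4)

ω_4^3 = cos(-6π/4) + i·sin(-6π/4) = 1i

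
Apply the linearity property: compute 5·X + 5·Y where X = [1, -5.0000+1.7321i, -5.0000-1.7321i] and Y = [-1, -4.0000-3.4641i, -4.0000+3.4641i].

By linearity: DFT(5x + 5y) = 5·DFT(x) + 5·DFT(y)
= 5·[1, -5.0000+1.7321i, -5.0000-1.7321i] + 5·[-1, -4.0000-3.4641i, -4.0000+3.4641i]

Computing element-wise:
Z[0] = 5·(1) + 5·(-1) = 0
Z[1] = 5·(-5.0000+1.7321i) + 5·(-4.0000-3.4641i) = -45.0000-8.6600i
Z[2] = 5·(-5.0000-1.7321i) + 5·(-4.0000+3.4641i) = -45.0000+8.6600i

DFT(5x + 5y) = 5·X + 5·Y = [0, -45.0000-8.6600i, -45.0000+8.6600i]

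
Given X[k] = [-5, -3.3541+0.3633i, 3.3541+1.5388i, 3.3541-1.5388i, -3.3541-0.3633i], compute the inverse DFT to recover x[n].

x[n] = (1/5) Σ(k=0 to 4) X[k] · e^(2πikn/5)

Computing each x[n]:
x[0] = -1
x[1] = -3
x[2] = 1
x[3] = 0
x[4] = -2

x = [-1, -3, 1, 0, -2]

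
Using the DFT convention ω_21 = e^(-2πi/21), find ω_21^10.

ω_21^10 = e^(-2πi·10/21)
= cos(-2π·10/21) + i·sin(-2π·10/21)
= cos(-20π/21) + i·sin(-20π/21)

ω_21^10 = cos(-20π/21) + i·sin(-20π/21) = -0.9888-0.1490i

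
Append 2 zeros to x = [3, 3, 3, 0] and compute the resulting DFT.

Original 4-point DFT: [9, -3i, 3, 3i]
Zero-padded 6-point DFT provides frequency interpolation.

DFT_6([x, 0, ...]) = [9, 3.0000-5.1962i, 0, 3, 0, 3.0000+5.1962i]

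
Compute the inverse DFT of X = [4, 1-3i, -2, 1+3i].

x[n] = (1/4) Σ(k=0 to 3) X[k] · e^(2πikn/4)

Computing each x[n]:
x[0] = 1
x[1] = 3
x[2] = 0
x[3] = 0

x = [1, 3, 0, 0]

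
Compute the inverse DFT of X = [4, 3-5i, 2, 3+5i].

x[n] = (1/4) Σ(k=0 to 3) X[k] · e^(2πikn/4)

Computing each x[n]:
x[0] = 3
x[1] = 3
x[2] = 0
x[3] = -2

x = [3, 3, 0, -2]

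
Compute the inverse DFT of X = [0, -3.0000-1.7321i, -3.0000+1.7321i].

x[n] = (1/3) Σ(k=0 to 2) X[k] · e^(2πikn/3)

Computing each x[n]:
x[0] = -2
x[1] = 2
x[2] = 0

x = [-2, 2, 0]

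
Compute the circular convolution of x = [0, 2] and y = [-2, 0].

(x ⊛ y)[n] = Σ(m=0 to 1) x[m] · y[(n-m) mod 2]

Computing each output sample:
(x ⊛ y)[0] = 0
(x ⊛ y)[1] = -4

x ⊛ y = [0, -4]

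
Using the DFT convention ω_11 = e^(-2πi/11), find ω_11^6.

ω_11^6 = e^(-2πi·6/11)
= cos(-2π·6/11) + i·sin(-2π·6/11)
= cos(-12π/11) + i·sin(-12π/11)

ω_11^6 = cos(-12π/11) + i·sin(-12π/11) = -0.9595+0.2817i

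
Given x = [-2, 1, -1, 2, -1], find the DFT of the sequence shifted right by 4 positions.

Time shift by 4: X_shifted[k] = ω_5^(4k) · X[k]
Shifted x = [1, -1, 2, -1, -2]

DFT(x[n-4]) = [-1, -0.7361-2.7144i, 3.7361+2.2654i, 3.7361-2.2654i, -0.7361+2.7144i]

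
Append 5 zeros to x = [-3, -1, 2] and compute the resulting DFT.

Original 3-point DFT: [-2, -3.5000+2.5981i, -3.5000-2.5981i]
Zero-padded 8-point DFT provides frequency interpolation.

DFT_8([x, 0, ...]) = [-2, -3.7071-1.2929i, -5+1i, -2.2929+2.7071i, 0, -2.2929-2.7071i, -5-1i, -3.7071+1.2929i]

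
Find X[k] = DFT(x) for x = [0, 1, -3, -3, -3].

X[k] = Σ(n=0 to 4) x[n] · ω_5^(nk)
where ω_5 = e^(-2πi/5)

Computing each X[k]:
X[0] = -8
X[1] = 4.2361-3.8042i
X[2] = -0.2361-2.3511i
X[3] = -0.2361+2.3511i
X[4] = 4.2361+3.8042i

X = [-8, 4.2361-3.8042i, -0.2361-2.3511i, -0.2361+2.3511i, 4.2361+3.8042i]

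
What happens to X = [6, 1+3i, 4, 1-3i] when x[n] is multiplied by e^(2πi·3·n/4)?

Modulation property: DFT(ω_4^(-3n)·x[n]) = X[(k-3) mod 4], so circularly shift X by 3 positions.

X[k-3] = [1+3i, 4, 1-3i, 6]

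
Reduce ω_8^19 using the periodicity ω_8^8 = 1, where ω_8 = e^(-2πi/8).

Since ω_8^8 = 1, powers reduce modulo 8.
19 mod 8 = 3
So ω_8^19 = ω_8^3 = e^(-2πi·3/8)

ω_8^19 = ω_8^3 = -0.7071-0.7071i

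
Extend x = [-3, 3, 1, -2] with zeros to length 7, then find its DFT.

Original 4-point DFT: [-1, -4-5i, -3, -4+5i]
Zero-padded 7-point DFT provides frequency interpolation.

DFT_7([x, 0, ...]) = [-1, 0.4499-2.4527i, -5.8155-4.0546i, -4.6344+1.4300i, -4.6344-1.4300i, -5.8155+4.0546i, 0.4499+2.4527i]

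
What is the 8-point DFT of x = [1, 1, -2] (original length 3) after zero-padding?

Original 3-point DFT: [0, 1.5000-2.5981i, 1.5000+2.5981i]
Zero-padded 8-point DFT provides frequency interpolation.

DFT_8([x, 0, ...]) = [0, 1.7071+1.2929i, 3-1i, 0.2929-2.7071i, -2, 0.2929+2.7071i, 3+1i, 1.7071-1.2929i]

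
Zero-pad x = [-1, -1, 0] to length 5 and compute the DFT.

Original 3-point DFT: [-2, -0.5000+0.8660i, -0.5000-0.8660i]
Zero-padded 5-point DFT provides frequency interpolation.

DFT_5([x, 0, ...]) = [-2, -1.3090+0.9511i, -0.1910+0.5878i, -0.1910-0.5878i, -1.3090-0.9511i]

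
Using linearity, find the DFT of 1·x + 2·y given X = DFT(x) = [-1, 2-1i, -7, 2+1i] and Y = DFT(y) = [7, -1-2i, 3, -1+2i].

By linearity: DFT(1x + 2y) = 1·DFT(x) + 2·DFT(y)
= 1·[-1, 2-1i, -7, 2+1i] + 2·[7, -1-2i, 3, -1+2i]

Computing element-wise:
Z[0] = 1·(-1) + 2·(7) = 13
Z[1] = 1·(2-1i) + 2·(-1-2i) = -5i
Z[2] = 1·(-7) + 2·(3) = -1
Z[3] = 1·(2+1i) + 2·(-1+2i) = 5i

DFT(1x + 2y) = 1·X + 2·Y = [13, -5i, -1, 5i]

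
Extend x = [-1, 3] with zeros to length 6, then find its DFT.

Original 2-point DFT: [2, -4]
Zero-padded 6-point DFT provides frequency interpolation.

DFT_6([x, 0, ...]) = [2, 0.5000-2.5981i, -2.5000-2.5981i, -4, -2.5000+2.5981i, 0.5000+2.5981i]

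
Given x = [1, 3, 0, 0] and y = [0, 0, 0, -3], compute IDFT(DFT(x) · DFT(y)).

(x ⊛ y)[n] = Σ(m=0 to 3) x[m] · y[(n-m) mod 4]

Computing each output sample:
(x ⊛ y)[0] = -9
(x ⊛ y)[1] = 0
(x ⊛ y)[2] = 0
(x ⊛ y)[3] = -3

x ⊛ y = [-9, 0, 0, -3]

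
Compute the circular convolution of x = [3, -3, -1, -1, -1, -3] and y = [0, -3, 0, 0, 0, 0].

(x ⊛ y)[n] = Σ(m=0 to 5) x[m] · y[(n-m) mod 6]

Computing each output sample:
(x ⊛ y)[0] = 9
(x ⊛ y)[1] = -9
(x ⊛ y)[2] = 9
(x ⊛ y)[3] = 3
(x ⊛ y)[4] = 3
(x ⊛ y)[5] = 3

x ⊛ y = [9, -9, 9, 3, 3, 3]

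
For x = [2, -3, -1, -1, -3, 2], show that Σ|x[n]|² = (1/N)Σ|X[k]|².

Time domain:
Σ|x[n]|² = |2|² + |-3|² + |-1|² + |-1|² + |-3|² + |2|² = 28.0000

Frequency domain:
(1/6)Σ|X[k]|² = (1/6)(|-4|² + |4.5000+2.5981i|² + |3.5000+6.0622i|² + |0|² + |3.5000-6.0622i|² + |4.5000-2.5981i|²) = (1/6)·168.0000 = 28.0000

Both sides agree, confirming Parseval's theorem.

Σ|x[n]|² = (1/N)Σ|X[k]|² = 28.0000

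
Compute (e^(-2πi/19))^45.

Since ω_19^19 = 1, powers reduce modulo 19.
45 mod 19 = 7
So ω_19^45 = ω_19^7 = e^(-2πi·7/19)

ω_19^45 = ω_19^7 = -0.6773-0.7357i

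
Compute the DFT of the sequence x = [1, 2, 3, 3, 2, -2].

X[k] = Σ(n=0 to 5) x[n] · ω_6^(nk)
where ω_6 = e^(-2πi/6)

Computing each X[k]:
X[0] = 9
X[1] = -4.5000-4.3301i
X[2] = 1.5000-2.5981i
X[3] = 3
X[4] = 1.5000+2.5981i
X[5] = -4.5000+4.3301i

X = [9, -4.5000-4.3301i, 1.5000-2.5981i, 3, 1.5000+2.5981i, -4.5000+4.3301i]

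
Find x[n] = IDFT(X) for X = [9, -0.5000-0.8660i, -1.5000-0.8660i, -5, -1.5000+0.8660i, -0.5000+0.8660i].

x[n] = (1/6) Σ(k=0 to 5) X[k] · e^(2πikn/6)

Computing each x[n]:
x[0] = 0
x[1] = 3
x[2] = 1
x[3] = 2
x[4] = 1
x[5] = 2

x = [0, 3, 1, 2, 1, 2]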